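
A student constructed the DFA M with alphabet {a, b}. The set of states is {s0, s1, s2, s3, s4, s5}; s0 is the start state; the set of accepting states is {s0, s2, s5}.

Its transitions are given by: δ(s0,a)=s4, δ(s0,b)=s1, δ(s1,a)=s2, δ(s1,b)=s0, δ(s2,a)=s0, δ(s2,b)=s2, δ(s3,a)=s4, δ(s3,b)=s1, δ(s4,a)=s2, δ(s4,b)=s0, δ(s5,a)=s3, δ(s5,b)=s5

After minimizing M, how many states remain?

3

States {s3,s5} cannot be reached from the start state, so discard them.
Start with accepting vs non-accepting: {s0,s2} | {s1,s4}.
Refine {s0,s2} on symbol a: members go to different blocks, giving {s0} and {s2}.
Stable partition: {s0} | {s1,s4} | {s2} — 3 equivalence classes.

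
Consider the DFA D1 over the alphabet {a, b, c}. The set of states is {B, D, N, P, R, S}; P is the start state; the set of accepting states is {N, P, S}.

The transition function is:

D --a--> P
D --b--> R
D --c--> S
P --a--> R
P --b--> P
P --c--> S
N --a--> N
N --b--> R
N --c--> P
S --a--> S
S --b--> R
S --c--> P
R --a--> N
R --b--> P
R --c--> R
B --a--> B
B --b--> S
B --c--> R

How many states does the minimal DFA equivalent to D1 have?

3

Reachable states from the start: {N,P,R,S}. Unreachable: {B,D} — drop them.
Initial partition by acceptance: {N,P,S} | {R}.
Refine {N,P,S} on symbol a: members go to different blocks, giving {N,S} and {P}.
The partition is now stable with 3 blocks: {N,S} | {R} | {P}.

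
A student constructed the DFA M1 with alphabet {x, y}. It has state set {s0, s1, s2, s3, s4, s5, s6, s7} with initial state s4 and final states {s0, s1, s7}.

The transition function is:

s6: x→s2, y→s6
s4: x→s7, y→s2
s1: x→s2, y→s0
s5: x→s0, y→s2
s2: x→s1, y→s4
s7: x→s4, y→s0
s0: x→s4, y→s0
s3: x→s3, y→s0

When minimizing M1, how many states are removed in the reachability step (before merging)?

3

No path from s4 leads to s3, s5, s6; the other 5 states are all reachable.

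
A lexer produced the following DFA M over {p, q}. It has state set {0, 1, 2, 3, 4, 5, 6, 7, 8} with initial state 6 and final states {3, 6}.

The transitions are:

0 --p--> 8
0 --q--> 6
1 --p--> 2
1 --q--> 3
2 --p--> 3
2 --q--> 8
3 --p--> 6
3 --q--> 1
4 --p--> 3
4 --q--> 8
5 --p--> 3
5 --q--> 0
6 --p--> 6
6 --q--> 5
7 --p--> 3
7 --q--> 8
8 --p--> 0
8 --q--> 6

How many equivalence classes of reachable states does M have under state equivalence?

States {4,7} cannot be reached from the start state, so discard them.
Initial partition by acceptance: {3,6} | {0,1,2,5,8}.
Split {0,1,2,5,8} by δ(·,p) → {0,1,8} and {2,5}.
Refine {3,6} on symbol q: members go to different blocks, giving {3} and {6}.
Split {0,1,8} by δ(·,p) → {0,8} and {1}.
The partition is now stable with 5 blocks: {3} | {0,8} | {2,5} | {6} | {1}.

5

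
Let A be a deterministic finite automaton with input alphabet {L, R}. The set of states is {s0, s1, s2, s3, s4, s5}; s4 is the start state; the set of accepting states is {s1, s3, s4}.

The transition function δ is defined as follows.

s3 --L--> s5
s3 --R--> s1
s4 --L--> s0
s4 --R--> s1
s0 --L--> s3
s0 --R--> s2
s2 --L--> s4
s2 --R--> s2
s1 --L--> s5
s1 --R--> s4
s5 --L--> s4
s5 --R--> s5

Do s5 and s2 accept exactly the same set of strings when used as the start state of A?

All states are reachable from the start state.
P0 = {s1,s3,s4} | {s0,s2,s5}.
No further refinement is possible. Final partition (2 blocks): {s1,s3,s4} | {s0,s2,s5}.
s5 and s2 lie in the same block of the stable partition, so they are equivalent — no string distinguishes them.

Yes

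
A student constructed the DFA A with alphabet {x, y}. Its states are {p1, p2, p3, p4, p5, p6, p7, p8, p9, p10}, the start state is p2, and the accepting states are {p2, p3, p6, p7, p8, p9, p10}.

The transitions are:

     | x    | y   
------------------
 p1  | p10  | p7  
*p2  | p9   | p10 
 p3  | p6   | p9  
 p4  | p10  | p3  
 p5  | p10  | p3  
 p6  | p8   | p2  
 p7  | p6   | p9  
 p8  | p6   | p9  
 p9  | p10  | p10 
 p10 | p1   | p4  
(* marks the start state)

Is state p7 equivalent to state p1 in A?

Reachable states from the start: {p1,p2,p3,p4,p6,p7,p8,p9,p10}. Unreachable: {p5} — drop them.
Start with accepting vs non-accepting: {p2,p3,p6,p7,p8,p9,p10} | {p1,p4}.
Refine {p2,p3,p6,p7,p8,p9,p10} on symbol x: members go to different blocks, giving {p2,p3,p6,p7,p8,p9} and {p10}.
Split {p2,p3,p6,p7,p8,p9} by δ(·,x) → {p2,p3,p6,p7,p8} and {p9}.
Split {p2,p3,p6,p7,p8} by δ(·,x) → {p3,p6,p7,p8} and {p2}.
On input y, block {p3,p6,p7,p8} splits into {p3,p7,p8} and {p6}.
The partition is now stable with 6 blocks: {p3,p7,p8} | {p1,p4} | {p10} | {p9} | {p2} | {p6}.
p7 and p1 end up in different blocks, so they are distinguishable. For instance, the string 'ε' is accepted from only p7.

No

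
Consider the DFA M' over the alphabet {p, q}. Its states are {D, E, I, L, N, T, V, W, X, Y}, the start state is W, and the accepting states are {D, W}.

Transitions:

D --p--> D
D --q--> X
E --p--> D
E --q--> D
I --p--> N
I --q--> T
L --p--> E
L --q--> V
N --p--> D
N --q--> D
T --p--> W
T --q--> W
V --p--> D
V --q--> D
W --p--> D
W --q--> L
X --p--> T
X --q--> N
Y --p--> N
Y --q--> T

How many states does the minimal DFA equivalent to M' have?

Reachable states from the start: {D,E,L,N,T,V,W,X}. Unreachable: {I,Y} — drop them.
Initial partition by acceptance: {D,W} | {E,L,N,T,V,X}.
Refine {E,L,N,T,V,X} on symbol p: members go to different blocks, giving {E,N,T,V} and {L,X}.
The partition is now stable with 3 blocks: {D,W} | {E,N,T,V} | {L,X}.

3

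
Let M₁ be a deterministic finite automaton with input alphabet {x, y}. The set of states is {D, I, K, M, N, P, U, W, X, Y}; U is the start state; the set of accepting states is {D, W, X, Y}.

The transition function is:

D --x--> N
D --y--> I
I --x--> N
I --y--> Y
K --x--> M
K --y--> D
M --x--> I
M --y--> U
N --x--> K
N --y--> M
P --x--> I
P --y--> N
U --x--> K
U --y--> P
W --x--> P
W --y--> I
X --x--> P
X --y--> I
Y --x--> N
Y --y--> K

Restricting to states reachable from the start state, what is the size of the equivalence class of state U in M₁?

4

Reachable states from the start: {D,I,K,M,N,P,U,Y}. Unreachable: {W,X} — drop them.
Initial partition by acceptance: {D,Y} | {I,K,M,N,P,U}.
On input y, block {I,K,M,N,P,U} splits into {M,N,P,U} and {I,K}.
Stable partition: {D,Y} | {M,N,P,U} | {I,K} — 3 equivalence classes.
The equivalence class containing U is {M,N,P,U}, of size 4.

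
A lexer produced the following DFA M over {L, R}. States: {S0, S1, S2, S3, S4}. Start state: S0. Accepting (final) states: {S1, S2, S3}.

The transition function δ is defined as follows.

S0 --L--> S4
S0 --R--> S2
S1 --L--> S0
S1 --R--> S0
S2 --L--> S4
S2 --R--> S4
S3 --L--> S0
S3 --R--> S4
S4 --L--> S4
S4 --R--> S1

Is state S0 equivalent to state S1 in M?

No

Reachable states from the start: {S0,S1,S2,S4}. Unreachable: {S3} — drop them.
P0 = {S1,S2} | {S0,S4}.
The partition is now stable with 2 blocks: {S1,S2} | {S0,S4}.
S0 and S1 end up in different blocks, so they are distinguishable. For instance, the string 'ε' is accepted from only S1.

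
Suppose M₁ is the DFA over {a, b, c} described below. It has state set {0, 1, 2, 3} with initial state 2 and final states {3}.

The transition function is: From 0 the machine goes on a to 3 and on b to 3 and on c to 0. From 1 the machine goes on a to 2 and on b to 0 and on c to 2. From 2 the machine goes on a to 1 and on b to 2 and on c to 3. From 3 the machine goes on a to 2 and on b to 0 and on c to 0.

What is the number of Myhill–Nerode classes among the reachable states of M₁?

Every state is reachable, so we keep all 4.
Start with accepting vs non-accepting: {3} | {0,1,2}.
Refine {0,1,2} on symbol a: members go to different blocks, giving {1,2} and {0}.
Refine {1,2} on symbol b: members go to different blocks, giving {1} and {2}.
Stable partition: {3} | {1} | {0} | {2} — 4 equivalence classes.

4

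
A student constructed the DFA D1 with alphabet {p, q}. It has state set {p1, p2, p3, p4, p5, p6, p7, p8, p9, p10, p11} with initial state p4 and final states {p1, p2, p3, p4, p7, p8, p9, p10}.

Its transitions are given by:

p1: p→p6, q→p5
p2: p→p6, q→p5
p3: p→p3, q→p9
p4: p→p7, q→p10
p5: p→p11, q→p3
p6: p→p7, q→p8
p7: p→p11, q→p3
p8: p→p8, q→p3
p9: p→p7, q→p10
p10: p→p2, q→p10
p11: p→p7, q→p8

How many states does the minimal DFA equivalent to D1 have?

States {p1} cannot be reached from the start state, so discard them.
P0 = {p2,p3,p4,p7,p8,p9,p10} | {p5,p6,p11}.
Refine {p2,p3,p4,p7,p8,p9,p10} on symbol p: members go to different blocks, giving {p3,p4,p8,p9,p10} and {p2,p7}.
Split {p3,p4,p8,p9,p10} by δ(·,p) → {p4,p9,p10} and {p3,p8}.
Split {p5,p6,p11} by δ(·,p) → {p6,p11} and {p5}.
Split {p2,p7} by δ(·,q) → {p2} and {p7}.
Refine {p4,p9,p10} on symbol p: members go to different blocks, giving {p4,p9} and {p10}.
Refine {p3,p8} on symbol q: members go to different blocks, giving {p3} and {p8}.
No further refinement is possible. Final partition (8 blocks): {p4,p9} | {p6,p11} | {p2} | {p3} | {p5} | {p7} | {p10} | {p8}.

8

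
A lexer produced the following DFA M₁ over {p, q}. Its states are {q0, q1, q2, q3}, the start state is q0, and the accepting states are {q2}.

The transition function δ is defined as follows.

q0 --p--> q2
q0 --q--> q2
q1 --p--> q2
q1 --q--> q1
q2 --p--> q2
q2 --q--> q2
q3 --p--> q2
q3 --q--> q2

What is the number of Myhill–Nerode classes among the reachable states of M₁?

States {q1,q3} cannot be reached from the start state, so discard them.
Start with accepting vs non-accepting: {q2} | {q0}.
No further refinement is possible. Final partition (2 blocks): {q2} | {q0}.

2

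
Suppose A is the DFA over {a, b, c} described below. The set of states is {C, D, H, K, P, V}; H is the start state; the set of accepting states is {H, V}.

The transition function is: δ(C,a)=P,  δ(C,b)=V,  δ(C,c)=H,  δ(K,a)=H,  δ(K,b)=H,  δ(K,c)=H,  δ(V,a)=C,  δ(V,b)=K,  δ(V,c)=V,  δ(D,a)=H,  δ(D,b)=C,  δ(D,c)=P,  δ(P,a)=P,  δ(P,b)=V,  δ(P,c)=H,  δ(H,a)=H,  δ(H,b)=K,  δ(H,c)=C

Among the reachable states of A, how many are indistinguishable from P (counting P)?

2

First remove the unreachable states {D}; 5 states remain.
P0 = {H,V} | {C,K,P}.
Refine {H,V} on symbol a: members go to different blocks, giving {V} and {H}.
Split {C,K,P} by δ(·,a) → {C,P} and {K}.
Stable partition: {V} | {C,P} | {H} | {K} — 4 equivalence classes.
The equivalence class containing P is {C,P}, of size 2.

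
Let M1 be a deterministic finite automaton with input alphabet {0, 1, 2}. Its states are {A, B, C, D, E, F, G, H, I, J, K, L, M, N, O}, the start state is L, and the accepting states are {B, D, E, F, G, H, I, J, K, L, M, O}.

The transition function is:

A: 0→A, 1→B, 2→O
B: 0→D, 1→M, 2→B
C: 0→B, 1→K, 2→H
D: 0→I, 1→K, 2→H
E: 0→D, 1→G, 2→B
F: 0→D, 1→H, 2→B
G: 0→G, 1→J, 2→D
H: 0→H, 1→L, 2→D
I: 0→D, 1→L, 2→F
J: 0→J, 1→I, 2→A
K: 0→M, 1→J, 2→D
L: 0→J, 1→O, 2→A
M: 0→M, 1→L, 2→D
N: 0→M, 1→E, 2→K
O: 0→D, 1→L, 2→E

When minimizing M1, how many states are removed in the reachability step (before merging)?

No path from L leads to C, N; the other 13 states are all reachable.

2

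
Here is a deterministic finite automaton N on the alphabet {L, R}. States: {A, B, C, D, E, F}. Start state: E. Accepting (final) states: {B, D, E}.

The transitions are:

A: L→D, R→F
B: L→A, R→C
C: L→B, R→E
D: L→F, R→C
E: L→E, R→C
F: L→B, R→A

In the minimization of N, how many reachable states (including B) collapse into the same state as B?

P0 = {B,D,E} | {A,C,F}.
Refine {B,D,E} on symbol L: members go to different blocks, giving {B,D} and {E}.
Refine {A,C,F} on symbol R: members go to different blocks, giving {A,F} and {C}.
Stable partition: {B,D} | {A,F} | {E} | {C} — 4 equivalence classes.
State B belongs to the block {B,D}, which has 2 states.

2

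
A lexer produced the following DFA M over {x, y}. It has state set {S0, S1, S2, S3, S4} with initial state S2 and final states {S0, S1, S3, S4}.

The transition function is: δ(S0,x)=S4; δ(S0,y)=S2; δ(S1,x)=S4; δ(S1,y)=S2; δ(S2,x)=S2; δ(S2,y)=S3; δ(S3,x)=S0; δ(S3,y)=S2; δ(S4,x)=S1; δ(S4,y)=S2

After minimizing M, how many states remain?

2

Start with accepting vs non-accepting: {S0,S1,S3,S4} | {S2}.
Stable partition: {S0,S1,S3,S4} | {S2} — 2 equivalence classes.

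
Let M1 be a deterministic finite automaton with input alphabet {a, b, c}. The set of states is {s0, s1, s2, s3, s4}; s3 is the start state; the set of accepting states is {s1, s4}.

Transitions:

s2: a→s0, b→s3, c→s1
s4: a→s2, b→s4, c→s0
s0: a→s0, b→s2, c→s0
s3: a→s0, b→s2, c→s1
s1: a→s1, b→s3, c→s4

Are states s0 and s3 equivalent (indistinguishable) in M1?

All states are reachable from the start state.
Start with accepting vs non-accepting: {s1,s4} | {s0,s2,s3}.
On input a, block {s1,s4} splits into {s1} and {s4}.
On input c, block {s0,s2,s3} splits into {s2,s3} and {s0}.
No further refinement is possible. Final partition (4 blocks): {s1} | {s2,s3} | {s4} | {s0}.
s0 and s3 end up in different blocks, so they are distinguishable. For instance, the string 'c' is accepted from only s3.

No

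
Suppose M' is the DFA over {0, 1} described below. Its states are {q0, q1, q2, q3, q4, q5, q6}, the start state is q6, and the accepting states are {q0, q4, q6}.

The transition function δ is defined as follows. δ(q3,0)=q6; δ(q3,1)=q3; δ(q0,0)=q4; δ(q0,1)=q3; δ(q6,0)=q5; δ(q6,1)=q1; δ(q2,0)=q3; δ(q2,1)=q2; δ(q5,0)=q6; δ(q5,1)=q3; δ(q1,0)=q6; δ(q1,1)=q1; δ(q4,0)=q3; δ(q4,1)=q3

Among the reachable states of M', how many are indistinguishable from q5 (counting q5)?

3

Reachable states from the start: {q1,q3,q5,q6}. Unreachable: {q0,q2,q4} — drop them.
Start with accepting vs non-accepting: {q6} | {q1,q3,q5}.
No further refinement is possible. Final partition (2 blocks): {q6} | {q1,q3,q5}.
The equivalence class containing q5 is {q1,q3,q5}, of size 3.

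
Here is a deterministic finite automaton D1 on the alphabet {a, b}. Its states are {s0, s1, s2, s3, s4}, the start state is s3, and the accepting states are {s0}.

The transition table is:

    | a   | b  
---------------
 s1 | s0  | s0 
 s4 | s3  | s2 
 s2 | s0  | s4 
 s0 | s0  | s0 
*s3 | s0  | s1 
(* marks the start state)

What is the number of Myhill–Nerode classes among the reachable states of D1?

Reachable states from the start: {s0,s1,s3}. Unreachable: {s2,s4} — drop them.
Initial partition by acceptance: {s0} | {s1,s3}.
On input b, block {s1,s3} splits into {s1} and {s3}.
The partition is now stable with 3 blocks: {s0} | {s1} | {s3}.

3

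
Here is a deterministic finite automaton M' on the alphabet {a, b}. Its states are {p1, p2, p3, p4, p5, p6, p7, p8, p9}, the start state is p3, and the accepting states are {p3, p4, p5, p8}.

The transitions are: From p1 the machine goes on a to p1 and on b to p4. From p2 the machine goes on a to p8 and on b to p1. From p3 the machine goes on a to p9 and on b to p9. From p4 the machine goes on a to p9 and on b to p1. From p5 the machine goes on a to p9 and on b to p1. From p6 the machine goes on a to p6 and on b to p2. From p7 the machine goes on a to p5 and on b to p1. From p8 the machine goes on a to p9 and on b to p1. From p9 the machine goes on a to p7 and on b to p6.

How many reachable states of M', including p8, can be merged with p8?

Initial partition by acceptance: {p3,p4,p5,p8} | {p1,p2,p6,p7,p9}.
On input a, block {p1,p2,p6,p7,p9} splits into {p1,p6,p9} and {p2,p7}.
On input a, block {p1,p6,p9} splits into {p1,p6} and {p9}.
Refine {p3,p4,p5,p8} on symbol b: members go to different blocks, giving {p4,p5,p8} and {p3}.
Refine {p1,p6} on symbol b: members go to different blocks, giving {p1} and {p6}.
The partition is now stable with 6 blocks: {p4,p5,p8} | {p1} | {p2,p7} | {p9} | {p3} | {p6}.
State p8 belongs to the block {p4,p5,p8}, which has 3 states.

3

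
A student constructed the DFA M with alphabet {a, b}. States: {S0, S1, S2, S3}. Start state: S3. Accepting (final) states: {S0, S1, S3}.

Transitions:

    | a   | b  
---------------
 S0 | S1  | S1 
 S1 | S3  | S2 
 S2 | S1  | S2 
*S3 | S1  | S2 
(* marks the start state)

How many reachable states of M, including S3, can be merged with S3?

First remove the unreachable states {S0}; 3 states remain.
P0 = {S1,S3} | {S2}.
The partition is now stable with 2 blocks: {S1,S3} | {S2}.
State S3 belongs to the block {S1,S3}, which has 2 states.

2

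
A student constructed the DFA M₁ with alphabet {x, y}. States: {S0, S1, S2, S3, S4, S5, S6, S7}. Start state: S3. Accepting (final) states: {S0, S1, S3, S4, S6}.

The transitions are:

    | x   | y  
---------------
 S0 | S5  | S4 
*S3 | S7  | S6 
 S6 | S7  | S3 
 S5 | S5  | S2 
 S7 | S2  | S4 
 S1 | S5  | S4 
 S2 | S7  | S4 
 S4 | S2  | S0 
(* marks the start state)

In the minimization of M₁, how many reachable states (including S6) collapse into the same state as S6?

States {S1} cannot be reached from the start state, so discard them.
Initial partition by acceptance: {S0,S3,S4,S6} | {S2,S5,S7}.
Refine {S2,S5,S7} on symbol y: members go to different blocks, giving {S2,S7} and {S5}.
Split {S0,S3,S4,S6} by δ(·,x) → {S3,S4,S6} and {S0}.
Refine {S3,S4,S6} on symbol y: members go to different blocks, giving {S3,S6} and {S4}.
Stable partition: {S3,S6} | {S2,S7} | {S5} | {S0} | {S4} — 5 equivalence classes.
The equivalence class containing S6 is {S3,S6}, of size 2.

2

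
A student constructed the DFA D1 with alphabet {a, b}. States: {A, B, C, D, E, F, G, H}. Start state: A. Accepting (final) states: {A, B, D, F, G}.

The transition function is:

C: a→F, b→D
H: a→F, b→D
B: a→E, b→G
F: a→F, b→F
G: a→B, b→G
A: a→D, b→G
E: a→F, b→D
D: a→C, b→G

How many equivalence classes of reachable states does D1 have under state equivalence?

First remove the unreachable states {H}; 7 states remain.
P0 = {A,B,D,F,G} | {C,E}.
Split {A,B,D,F,G} by δ(·,a) → {A,F,G} and {B,D}.
Refine {A,F,G} on symbol a: members go to different blocks, giving {A,G} and {F}.
Stable partition: {A,G} | {C,E} | {B,D} | {F} — 4 equivalence classes.

4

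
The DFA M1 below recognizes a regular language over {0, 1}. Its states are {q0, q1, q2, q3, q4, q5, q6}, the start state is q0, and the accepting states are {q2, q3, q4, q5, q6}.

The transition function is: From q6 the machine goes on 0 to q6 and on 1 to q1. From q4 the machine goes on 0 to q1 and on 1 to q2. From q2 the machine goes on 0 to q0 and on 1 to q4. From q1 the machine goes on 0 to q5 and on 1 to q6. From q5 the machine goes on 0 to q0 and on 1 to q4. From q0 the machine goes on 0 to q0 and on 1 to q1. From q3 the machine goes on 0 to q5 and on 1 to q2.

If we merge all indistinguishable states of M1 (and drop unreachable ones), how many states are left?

5

States {q3} cannot be reached from the start state, so discard them.
Initial partition by acceptance: {q2,q4,q5,q6} | {q0,q1}.
On input 0, block {q2,q4,q5,q6} splits into {q2,q4,q5} and {q6}.
Split {q0,q1} by δ(·,0) → {q0} and {q1}.
Split {q2,q4,q5} by δ(·,0) → {q2,q5} and {q4}.
The partition is now stable with 5 blocks: {q2,q5} | {q0} | {q6} | {q1} | {q4}.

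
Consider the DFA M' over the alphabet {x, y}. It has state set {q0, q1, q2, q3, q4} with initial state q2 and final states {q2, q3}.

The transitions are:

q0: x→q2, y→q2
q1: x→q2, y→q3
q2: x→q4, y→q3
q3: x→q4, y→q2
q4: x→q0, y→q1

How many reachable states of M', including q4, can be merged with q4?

1

All states are reachable from the start state.
Start with accepting vs non-accepting: {q2,q3} | {q0,q1,q4}.
Split {q0,q1,q4} by δ(·,x) → {q0,q1} and {q4}.
Stable partition: {q2,q3} | {q0,q1} | {q4} — 3 equivalence classes.
State q4 belongs to the block {q4}, which has 1 states.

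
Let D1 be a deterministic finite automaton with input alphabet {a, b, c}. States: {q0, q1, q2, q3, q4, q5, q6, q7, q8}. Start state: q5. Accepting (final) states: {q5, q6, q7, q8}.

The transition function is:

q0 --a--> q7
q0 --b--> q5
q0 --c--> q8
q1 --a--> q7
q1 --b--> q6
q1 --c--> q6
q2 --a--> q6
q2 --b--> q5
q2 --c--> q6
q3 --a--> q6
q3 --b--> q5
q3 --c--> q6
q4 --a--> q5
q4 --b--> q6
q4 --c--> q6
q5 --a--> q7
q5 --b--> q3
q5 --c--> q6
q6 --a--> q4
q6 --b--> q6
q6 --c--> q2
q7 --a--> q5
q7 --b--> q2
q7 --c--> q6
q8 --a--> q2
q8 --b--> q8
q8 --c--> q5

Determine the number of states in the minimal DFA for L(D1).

States {q0,q1,q8} cannot be reached from the start state, so discard them.
P0 = {q5,q6,q7} | {q2,q3,q4}.
Refine {q5,q6,q7} on symbol a: members go to different blocks, giving {q5,q7} and {q6}.
On input a, block {q2,q3,q4} splits into {q2,q3} and {q4}.
No further refinement is possible. Final partition (4 blocks): {q5,q7} | {q2,q3} | {q6} | {q4}.

4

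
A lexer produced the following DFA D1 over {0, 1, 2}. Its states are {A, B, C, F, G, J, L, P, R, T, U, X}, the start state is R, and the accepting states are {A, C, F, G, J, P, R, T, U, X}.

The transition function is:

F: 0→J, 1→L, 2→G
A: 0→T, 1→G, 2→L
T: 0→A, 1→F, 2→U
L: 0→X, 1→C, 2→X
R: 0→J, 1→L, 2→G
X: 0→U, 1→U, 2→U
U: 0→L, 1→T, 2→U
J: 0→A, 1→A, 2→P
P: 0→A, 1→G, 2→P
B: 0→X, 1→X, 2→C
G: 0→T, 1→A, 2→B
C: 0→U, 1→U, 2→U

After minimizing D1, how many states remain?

7

Initial partition by acceptance: {A,C,F,G,J,P,R,T,U,X} | {B,L}.
Refine {A,C,F,G,J,P,R,T,U,X} on symbol 0: members go to different blocks, giving {A,C,F,G,J,P,R,T,X} and {U}.
Refine {A,C,F,G,J,P,R,T,X} on symbol 0: members go to different blocks, giving {A,F,G,J,P,R,T} and {C,X}.
Split {A,F,G,J,P,R,T} by δ(·,1) → {A,G,J,P,T} and {F,R}.
Refine {A,G,J,P,T} on symbol 1: members go to different blocks, giving {A,G,J,P} and {T}.
Refine {A,G,J,P} on symbol 0: members go to different blocks, giving {A,G} and {J,P}.
No further refinement is possible. Final partition (7 blocks): {A,G} | {B,L} | {U} | {C,X} | {F,R} | {T} | {J,P}.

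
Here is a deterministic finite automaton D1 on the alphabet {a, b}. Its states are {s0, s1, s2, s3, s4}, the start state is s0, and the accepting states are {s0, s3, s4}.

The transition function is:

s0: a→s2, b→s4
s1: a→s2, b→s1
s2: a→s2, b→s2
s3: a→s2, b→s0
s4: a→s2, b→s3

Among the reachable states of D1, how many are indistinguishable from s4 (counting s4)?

3

First remove the unreachable states {s1}; 4 states remain.
P0 = {s0,s3,s4} | {s2}.
No further refinement is possible. Final partition (2 blocks): {s0,s3,s4} | {s2}.
The equivalence class containing s4 is {s0,s3,s4}, of size 3.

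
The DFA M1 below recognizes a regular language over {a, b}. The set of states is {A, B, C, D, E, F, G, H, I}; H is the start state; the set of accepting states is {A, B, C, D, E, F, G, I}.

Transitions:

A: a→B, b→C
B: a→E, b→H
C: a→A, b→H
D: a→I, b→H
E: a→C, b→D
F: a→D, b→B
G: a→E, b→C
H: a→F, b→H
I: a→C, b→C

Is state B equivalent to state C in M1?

Yes

Reachable states from the start: {A,B,C,D,E,F,H,I}. Unreachable: {G} — drop them.
P0 = {A,B,C,D,E,F,I} | {H}.
Refine {A,B,C,D,E,F,I} on symbol b: members go to different blocks, giving {A,E,F,I} and {B,C,D}.
No further refinement is possible. Final partition (3 blocks): {A,E,F,I} | {H} | {B,C,D}.
B and C lie in the same block of the stable partition, so they are equivalent — no string distinguishes them.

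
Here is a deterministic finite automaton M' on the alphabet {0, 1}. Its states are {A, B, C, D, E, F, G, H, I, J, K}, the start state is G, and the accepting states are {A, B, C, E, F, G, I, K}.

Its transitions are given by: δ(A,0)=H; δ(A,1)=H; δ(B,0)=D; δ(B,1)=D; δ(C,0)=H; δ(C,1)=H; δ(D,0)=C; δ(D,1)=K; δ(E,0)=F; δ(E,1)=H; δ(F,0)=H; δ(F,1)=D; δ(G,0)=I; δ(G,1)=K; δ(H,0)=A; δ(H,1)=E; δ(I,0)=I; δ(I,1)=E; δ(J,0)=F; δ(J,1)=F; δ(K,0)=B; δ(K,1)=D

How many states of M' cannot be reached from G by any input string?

No path from G leads to J; the other 10 states are all reachable.

1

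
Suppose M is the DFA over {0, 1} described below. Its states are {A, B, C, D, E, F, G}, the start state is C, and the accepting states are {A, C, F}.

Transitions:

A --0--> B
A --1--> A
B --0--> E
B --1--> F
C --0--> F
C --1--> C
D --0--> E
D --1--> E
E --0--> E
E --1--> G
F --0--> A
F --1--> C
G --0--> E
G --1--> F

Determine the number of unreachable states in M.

No path from C leads to D; the other 6 states are all reachable.

1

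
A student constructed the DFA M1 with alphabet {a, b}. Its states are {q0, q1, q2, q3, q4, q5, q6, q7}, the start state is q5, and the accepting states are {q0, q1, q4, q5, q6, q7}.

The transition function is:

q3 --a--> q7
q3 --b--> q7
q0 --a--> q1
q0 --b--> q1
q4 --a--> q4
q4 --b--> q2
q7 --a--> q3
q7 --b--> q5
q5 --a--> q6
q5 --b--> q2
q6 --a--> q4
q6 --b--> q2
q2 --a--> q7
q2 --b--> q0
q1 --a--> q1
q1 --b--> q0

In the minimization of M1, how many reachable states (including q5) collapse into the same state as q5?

3

Start with accepting vs non-accepting: {q0,q1,q4,q5,q6,q7} | {q2,q3}.
Split {q0,q1,q4,q5,q6,q7} by δ(·,a) → {q0,q1,q4,q5,q6} and {q7}.
Refine {q0,q1,q4,q5,q6} on symbol b: members go to different blocks, giving {q4,q5,q6} and {q0,q1}.
On input b, block {q2,q3} splits into {q2} and {q3}.
Stable partition: {q4,q5,q6} | {q2} | {q7} | {q0,q1} | {q3} — 5 equivalence classes.
State q5 belongs to the block {q4,q5,q6}, which has 3 states.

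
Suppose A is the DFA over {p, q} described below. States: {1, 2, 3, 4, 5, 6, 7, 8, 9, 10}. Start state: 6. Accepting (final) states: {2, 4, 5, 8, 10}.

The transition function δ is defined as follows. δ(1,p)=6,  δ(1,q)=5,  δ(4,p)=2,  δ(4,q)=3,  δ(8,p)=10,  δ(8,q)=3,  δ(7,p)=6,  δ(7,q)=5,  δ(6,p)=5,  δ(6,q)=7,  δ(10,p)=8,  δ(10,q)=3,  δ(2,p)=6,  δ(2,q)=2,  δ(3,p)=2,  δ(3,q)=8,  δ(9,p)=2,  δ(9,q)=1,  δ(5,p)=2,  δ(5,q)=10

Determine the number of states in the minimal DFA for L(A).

States {1,4,9} cannot be reached from the start state, so discard them.
Initial partition by acceptance: {2,5,8,10} | {3,6,7}.
Refine {2,5,8,10} on symbol p: members go to different blocks, giving {5,8,10} and {2}.
Refine {5,8,10} on symbol p: members go to different blocks, giving {8,10} and {5}.
Split {3,6,7} by δ(·,p) → {3} and {6} and {7}.
Stable partition: {8,10} | {3} | {2} | {5} | {6} | {7} — 6 equivalence classes.

6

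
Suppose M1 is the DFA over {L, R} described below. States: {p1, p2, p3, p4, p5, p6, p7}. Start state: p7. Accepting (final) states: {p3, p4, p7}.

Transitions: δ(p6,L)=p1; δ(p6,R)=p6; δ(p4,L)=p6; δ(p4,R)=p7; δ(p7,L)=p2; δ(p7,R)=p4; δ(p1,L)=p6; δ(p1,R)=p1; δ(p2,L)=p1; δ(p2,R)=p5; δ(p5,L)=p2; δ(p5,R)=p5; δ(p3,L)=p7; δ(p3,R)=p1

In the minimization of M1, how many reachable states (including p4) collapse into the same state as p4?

2

First remove the unreachable states {p3}; 6 states remain.
Initial partition by acceptance: {p4,p7} | {p1,p2,p5,p6}.
No further refinement is possible. Final partition (2 blocks): {p4,p7} | {p1,p2,p5,p6}.
The equivalence class containing p4 is {p4,p7}, of size 2.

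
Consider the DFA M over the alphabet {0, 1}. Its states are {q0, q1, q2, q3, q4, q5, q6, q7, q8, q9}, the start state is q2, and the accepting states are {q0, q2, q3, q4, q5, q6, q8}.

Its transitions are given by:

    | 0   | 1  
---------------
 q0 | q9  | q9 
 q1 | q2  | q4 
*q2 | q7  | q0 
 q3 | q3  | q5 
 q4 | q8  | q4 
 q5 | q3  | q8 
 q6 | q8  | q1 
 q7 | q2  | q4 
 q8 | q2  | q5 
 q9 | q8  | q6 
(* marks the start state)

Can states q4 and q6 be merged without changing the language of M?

No

Every state is reachable, so we keep all 10.
Initial partition by acceptance: {q0,q2,q3,q4,q5,q6,q8} | {q1,q7,q9}.
Split {q0,q2,q3,q4,q5,q6,q8} by δ(·,0) → {q3,q4,q5,q6,q8} and {q0,q2}.
Refine {q3,q4,q5,q6,q8} on symbol 0: members go to different blocks, giving {q3,q4,q5,q6} and {q8}.
Refine {q3,q4,q5,q6} on symbol 0: members go to different blocks, giving {q3,q5} and {q4,q6}.
Refine {q3,q5} on symbol 1: members go to different blocks, giving {q3} and {q5}.
On input 0, block {q1,q7,q9} splits into {q1,q7} and {q9}.
On input 0, block {q0,q2} splits into {q0} and {q2}.
On input 1, block {q4,q6} splits into {q4} and {q6}.
The partition is now stable with 9 blocks: {q3} | {q1,q7} | {q0} | {q8} | {q4} | {q5} | {q9} | {q2} | {q6}.
q4 and q6 end up in different blocks, so they are distinguishable. For instance, the string '1' is accepted from only q4.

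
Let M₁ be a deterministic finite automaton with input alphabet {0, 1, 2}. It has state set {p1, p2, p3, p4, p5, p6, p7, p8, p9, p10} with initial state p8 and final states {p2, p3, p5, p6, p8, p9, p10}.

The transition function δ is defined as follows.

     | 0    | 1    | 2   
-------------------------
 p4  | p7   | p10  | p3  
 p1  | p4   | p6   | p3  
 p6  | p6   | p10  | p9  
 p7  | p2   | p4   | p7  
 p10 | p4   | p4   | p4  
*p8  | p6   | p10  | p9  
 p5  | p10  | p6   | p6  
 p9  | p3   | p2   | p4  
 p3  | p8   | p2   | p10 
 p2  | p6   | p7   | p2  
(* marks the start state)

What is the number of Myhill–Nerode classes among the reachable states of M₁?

First remove the unreachable states {p1,p5}; 8 states remain.
P0 = {p2,p3,p6,p8,p9,p10} | {p4,p7}.
Split {p2,p3,p6,p8,p9,p10} by δ(·,0) → {p2,p3,p6,p8,p9} and {p10}.
On input 1, block {p2,p3,p6,p8,p9} splits into {p3,p9} and {p6,p8} and {p2}.
On input 0, block {p3,p9} splits into {p3} and {p9}.
Refine {p4,p7} on symbol 0: members go to different blocks, giving {p4} and {p7}.
Stable partition: {p3} | {p4} | {p10} | {p6,p8} | {p2} | {p9} | {p7} — 7 equivalence classes.

7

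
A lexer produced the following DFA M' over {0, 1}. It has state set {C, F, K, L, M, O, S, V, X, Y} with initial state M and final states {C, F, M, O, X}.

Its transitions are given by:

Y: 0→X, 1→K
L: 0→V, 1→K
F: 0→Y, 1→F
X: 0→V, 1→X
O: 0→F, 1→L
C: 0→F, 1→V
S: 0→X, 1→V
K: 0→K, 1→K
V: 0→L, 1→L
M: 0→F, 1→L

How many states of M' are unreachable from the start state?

3

BFS from M reaches {F, K, L, M, V, X, Y}; the 3 state(s) C, O, S are never visited.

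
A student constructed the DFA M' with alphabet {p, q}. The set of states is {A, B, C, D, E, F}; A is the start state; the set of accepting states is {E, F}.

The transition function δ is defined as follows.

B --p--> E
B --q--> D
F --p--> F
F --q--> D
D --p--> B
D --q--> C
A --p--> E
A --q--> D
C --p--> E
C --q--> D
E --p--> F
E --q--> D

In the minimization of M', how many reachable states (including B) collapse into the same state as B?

3

Every state is reachable, so we keep all 6.
Initial partition by acceptance: {E,F} | {A,B,C,D}.
Refine {A,B,C,D} on symbol p: members go to different blocks, giving {A,B,C} and {D}.
Stable partition: {E,F} | {A,B,C} | {D} — 3 equivalence classes.
The equivalence class containing B is {A,B,C}, of size 3.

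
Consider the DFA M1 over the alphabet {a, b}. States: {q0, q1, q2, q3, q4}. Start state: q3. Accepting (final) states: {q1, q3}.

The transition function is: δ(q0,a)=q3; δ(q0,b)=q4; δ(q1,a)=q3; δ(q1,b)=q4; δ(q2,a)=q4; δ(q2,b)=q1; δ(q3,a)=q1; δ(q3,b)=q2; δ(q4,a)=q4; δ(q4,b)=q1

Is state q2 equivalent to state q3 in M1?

Reachable states from the start: {q1,q2,q3,q4}. Unreachable: {q0} — drop them.
P0 = {q1,q3} | {q2,q4}.
The partition is now stable with 2 blocks: {q1,q3} | {q2,q4}.
q2 and q3 end up in different blocks, so they are distinguishable. For instance, the string 'ε' is accepted from only q3.

No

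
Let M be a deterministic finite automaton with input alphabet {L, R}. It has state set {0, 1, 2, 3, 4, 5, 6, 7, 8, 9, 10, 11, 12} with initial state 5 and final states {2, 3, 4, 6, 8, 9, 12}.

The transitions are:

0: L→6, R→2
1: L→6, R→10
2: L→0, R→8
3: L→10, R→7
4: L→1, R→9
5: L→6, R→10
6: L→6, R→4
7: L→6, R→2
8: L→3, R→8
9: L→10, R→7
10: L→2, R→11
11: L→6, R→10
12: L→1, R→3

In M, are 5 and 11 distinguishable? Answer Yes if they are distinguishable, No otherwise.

First remove the unreachable states {12}; 12 states remain.
P0 = {2,3,4,6,8,9} | {0,1,5,7,10,11}.
On input L, block {2,3,4,6,8,9} splits into {2,3,4,9} and {6,8}.
Split {2,3,4,9} by δ(·,R) → {3,9} and {2} and {4}.
On input L, block {0,1,5,7,10,11} splits into {0,1,5,7,11} and {10}.
On input R, block {0,1,5,7,11} splits into {1,5,11} and {0,7}.
Refine {6,8} on symbol L: members go to different blocks, giving {6} and {8}.
No further refinement is possible. Final partition (8 blocks): {3,9} | {1,5,11} | {6} | {2} | {4} | {10} | {0,7} | {8}.
5 and 11 lie in the same block of the stable partition, so they are equivalent — no string distinguishes them.

No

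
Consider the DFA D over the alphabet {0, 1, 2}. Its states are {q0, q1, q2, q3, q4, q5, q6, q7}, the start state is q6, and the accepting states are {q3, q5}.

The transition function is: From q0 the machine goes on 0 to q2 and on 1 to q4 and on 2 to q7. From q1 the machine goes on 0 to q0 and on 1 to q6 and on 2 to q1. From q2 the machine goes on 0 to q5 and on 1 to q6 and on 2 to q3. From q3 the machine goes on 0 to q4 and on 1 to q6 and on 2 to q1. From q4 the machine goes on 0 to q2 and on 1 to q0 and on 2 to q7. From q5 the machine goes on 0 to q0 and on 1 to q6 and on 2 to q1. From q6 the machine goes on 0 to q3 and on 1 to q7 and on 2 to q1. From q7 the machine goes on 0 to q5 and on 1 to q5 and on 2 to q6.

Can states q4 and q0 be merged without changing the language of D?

All states are reachable from the start state.
Initial partition by acceptance: {q3,q5} | {q0,q1,q2,q4,q6,q7}.
Split {q0,q1,q2,q4,q6,q7} by δ(·,0) → {q0,q1,q4} and {q2,q6,q7}.
On input 0, block {q0,q1,q4} splits into {q0,q4} and {q1}.
Split {q2,q6,q7} by δ(·,1) → {q2,q6} and {q7}.
On input 1, block {q2,q6} splits into {q2} and {q6}.
No further refinement is possible. Final partition (6 blocks): {q3,q5} | {q0,q4} | {q2} | {q1} | {q7} | {q6}.
q4 and q0 lie in the same block of the stable partition, so they are equivalent — no string distinguishes them.

Yes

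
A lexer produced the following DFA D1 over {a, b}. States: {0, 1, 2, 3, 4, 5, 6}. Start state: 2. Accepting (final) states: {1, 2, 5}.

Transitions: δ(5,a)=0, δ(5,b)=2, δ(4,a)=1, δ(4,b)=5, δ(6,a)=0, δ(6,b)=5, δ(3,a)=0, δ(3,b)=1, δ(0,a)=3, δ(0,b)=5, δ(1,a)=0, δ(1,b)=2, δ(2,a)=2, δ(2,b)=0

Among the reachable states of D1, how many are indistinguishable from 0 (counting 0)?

First remove the unreachable states {4,6}; 5 states remain.
Start with accepting vs non-accepting: {1,2,5} | {0,3}.
Split {1,2,5} by δ(·,a) → {1,5} and {2}.
No further refinement is possible. Final partition (3 blocks): {1,5} | {0,3} | {2}.
The equivalence class containing 0 is {0,3}, of size 2.

2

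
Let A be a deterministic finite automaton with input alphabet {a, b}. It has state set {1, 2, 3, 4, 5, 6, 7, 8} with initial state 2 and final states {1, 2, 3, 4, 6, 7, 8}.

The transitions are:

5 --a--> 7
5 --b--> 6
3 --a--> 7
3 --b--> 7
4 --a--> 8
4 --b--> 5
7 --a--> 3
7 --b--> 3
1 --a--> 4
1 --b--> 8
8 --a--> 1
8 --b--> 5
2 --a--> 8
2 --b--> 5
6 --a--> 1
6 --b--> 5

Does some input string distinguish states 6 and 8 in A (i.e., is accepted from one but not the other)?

No

P0 = {1,2,3,4,6,7,8} | {5}.
Split {1,2,3,4,6,7,8} by δ(·,b) → {2,4,6,8} and {1,3,7}.
Split {2,4,6,8} by δ(·,a) → {2,4} and {6,8}.
On input a, block {1,3,7} splits into {3,7} and {1}.
No further refinement is possible. Final partition (5 blocks): {2,4} | {5} | {3,7} | {6,8} | {1}.
6 and 8 lie in the same block of the stable partition, so they are equivalent — no string distinguishes them.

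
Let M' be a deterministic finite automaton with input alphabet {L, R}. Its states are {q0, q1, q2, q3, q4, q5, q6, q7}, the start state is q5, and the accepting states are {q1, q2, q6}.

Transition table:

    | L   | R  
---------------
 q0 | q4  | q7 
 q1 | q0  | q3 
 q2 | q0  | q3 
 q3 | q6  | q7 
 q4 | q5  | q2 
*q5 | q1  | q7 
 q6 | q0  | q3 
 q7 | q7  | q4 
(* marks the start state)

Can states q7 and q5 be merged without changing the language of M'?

Start with accepting vs non-accepting: {q1,q2,q6} | {q0,q3,q4,q5,q7}.
Refine {q0,q3,q4,q5,q7} on symbol L: members go to different blocks, giving {q0,q4,q7} and {q3,q5}.
Split {q0,q4,q7} by δ(·,L) → {q0,q7} and {q4}.
Split {q0,q7} by δ(·,L) → {q0} and {q7}.
The partition is now stable with 5 blocks: {q1,q2,q6} | {q0} | {q3,q5} | {q4} | {q7}.
q7 and q5 end up in different blocks, so they are distinguishable. For instance, the string 'L' is accepted from only q5.

No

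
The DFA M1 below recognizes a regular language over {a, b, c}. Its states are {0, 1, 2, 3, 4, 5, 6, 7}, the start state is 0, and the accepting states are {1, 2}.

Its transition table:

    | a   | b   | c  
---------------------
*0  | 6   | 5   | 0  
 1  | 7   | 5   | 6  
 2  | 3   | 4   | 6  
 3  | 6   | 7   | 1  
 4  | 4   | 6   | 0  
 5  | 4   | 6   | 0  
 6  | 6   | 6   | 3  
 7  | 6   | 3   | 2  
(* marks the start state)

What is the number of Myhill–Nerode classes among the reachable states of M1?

Every state is reachable, so we keep all 8.
Initial partition by acceptance: {1,2} | {0,3,4,5,6,7}.
Split {0,3,4,5,6,7} by δ(·,c) → {0,4,5,6} and {3,7}.
On input c, block {0,4,5,6} splits into {0,4,5} and {6}.
Split {0,4,5} by δ(·,a) → {4,5} and {0}.
Stable partition: {1,2} | {4,5} | {3,7} | {6} | {0} — 5 equivalence classes.

5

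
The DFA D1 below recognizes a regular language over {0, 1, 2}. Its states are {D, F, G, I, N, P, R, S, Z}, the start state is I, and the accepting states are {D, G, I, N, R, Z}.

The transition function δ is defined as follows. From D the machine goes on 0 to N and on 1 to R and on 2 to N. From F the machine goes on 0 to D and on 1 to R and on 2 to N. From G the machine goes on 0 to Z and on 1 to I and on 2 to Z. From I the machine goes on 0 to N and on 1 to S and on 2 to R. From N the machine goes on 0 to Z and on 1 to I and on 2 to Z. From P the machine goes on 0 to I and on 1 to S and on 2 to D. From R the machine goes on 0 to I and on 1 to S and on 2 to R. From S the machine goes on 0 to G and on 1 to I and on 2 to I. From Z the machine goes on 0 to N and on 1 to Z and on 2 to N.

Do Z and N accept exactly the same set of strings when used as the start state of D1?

No

First remove the unreachable states {D,F,P}; 6 states remain.
Start with accepting vs non-accepting: {G,I,N,R,Z} | {S}.
Split {G,I,N,R,Z} by δ(·,1) → {G,N,Z} and {I,R}.
Refine {G,N,Z} on symbol 1: members go to different blocks, giving {G,N} and {Z}.
Split {I,R} by δ(·,0) → {R} and {I}.
Stable partition: {G,N} | {S} | {R} | {Z} | {I} — 5 equivalence classes.
Z and N end up in different blocks, so they are distinguishable. For instance, the string '11' is accepted from only Z.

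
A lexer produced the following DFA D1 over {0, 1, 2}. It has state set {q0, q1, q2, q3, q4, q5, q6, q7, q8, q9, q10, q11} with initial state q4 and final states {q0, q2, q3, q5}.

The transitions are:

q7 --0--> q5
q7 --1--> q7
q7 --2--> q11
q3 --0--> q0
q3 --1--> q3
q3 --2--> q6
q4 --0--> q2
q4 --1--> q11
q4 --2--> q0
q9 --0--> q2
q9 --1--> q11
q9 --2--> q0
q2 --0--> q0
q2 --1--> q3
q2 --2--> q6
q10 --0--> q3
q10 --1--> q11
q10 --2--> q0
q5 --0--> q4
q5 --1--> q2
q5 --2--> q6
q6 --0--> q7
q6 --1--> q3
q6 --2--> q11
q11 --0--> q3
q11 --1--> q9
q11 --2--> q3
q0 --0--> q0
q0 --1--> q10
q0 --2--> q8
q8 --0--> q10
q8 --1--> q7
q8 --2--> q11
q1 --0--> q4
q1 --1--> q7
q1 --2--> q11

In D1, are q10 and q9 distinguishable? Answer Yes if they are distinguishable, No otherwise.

Reachable states from the start: {q0,q2,q3,q4,q5,q6,q7,q8,q9,q10,q11}. Unreachable: {q1} — drop them.
P0 = {q0,q2,q3,q5} | {q4,q6,q7,q8,q9,q10,q11}.
On input 0, block {q0,q2,q3,q5} splits into {q0,q2,q3} and {q5}.
Refine {q0,q2,q3} on symbol 1: members go to different blocks, giving {q2,q3} and {q0}.
Split {q4,q6,q7,q8,q9,q10,q11} by δ(·,0) → {q4,q9,q10,q11} and {q6,q8} and {q7}.
On input 2, block {q4,q9,q10,q11} splits into {q4,q9,q10} and {q11}.
Refine {q6,q8} on symbol 0: members go to different blocks, giving {q6} and {q8}.
No further refinement is possible. Final partition (8 blocks): {q2,q3} | {q4,q9,q10} | {q5} | {q0} | {q6} | {q7} | {q11} | {q8}.
q10 and q9 lie in the same block of the stable partition, so they are equivalent — no string distinguishes them.

No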